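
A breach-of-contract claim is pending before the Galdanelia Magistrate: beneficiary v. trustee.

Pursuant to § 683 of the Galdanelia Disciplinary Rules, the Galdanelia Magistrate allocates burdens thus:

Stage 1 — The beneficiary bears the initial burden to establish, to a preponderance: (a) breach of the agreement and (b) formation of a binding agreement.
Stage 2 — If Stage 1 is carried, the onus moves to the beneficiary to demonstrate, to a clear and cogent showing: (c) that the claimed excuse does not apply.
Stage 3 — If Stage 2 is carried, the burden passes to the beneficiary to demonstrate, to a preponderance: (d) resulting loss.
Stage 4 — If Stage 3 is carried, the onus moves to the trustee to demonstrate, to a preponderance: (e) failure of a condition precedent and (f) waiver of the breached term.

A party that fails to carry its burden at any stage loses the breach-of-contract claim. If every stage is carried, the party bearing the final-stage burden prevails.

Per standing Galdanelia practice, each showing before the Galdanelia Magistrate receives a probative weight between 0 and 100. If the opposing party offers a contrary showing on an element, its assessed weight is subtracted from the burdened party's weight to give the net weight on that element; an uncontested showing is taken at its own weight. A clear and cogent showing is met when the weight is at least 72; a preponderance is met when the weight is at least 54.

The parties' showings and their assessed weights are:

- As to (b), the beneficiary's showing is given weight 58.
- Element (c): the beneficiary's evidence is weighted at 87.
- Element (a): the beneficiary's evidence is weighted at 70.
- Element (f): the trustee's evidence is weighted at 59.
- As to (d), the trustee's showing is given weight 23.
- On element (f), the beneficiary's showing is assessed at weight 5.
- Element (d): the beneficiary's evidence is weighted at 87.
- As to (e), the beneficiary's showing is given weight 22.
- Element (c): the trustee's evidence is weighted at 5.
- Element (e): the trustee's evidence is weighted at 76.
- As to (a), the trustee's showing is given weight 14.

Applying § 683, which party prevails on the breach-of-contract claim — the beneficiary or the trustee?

Stage 1 — burden on beneficiary; standard: a preponderance (weight is at least 54).
    (a): 70 − 14 = 56 ≥ 54 [met]
    (b): 58 ≥ 54 [met]
  Stage 1 carried; the burden remains with the beneficiary.
Stage 2 — burden on beneficiary; standard: a clear and cogent showing (weight is at least 72).
    (c): 87 − 5 = 82 ≥ 72 [met]
  Stage 2 carried; the burden remains with the beneficiary.
Stage 3 — burden on beneficiary; standard: a preponderance (weight is at least 54).
    (d): 87 − 23 = 64 ≥ 54 [met]
  All elements met. The burden passes to the trustee.
Stage 4 — burden on trustee; standard: a preponderance (weight is at least 54).
    (e): 76 − 22 = 54 ≥ 54 [met]
    (f): 59 − 5 = 54 ≥ 54 [met]
  Stage 4 carried; the final stage is satisfied.
All stages carried — the trustee prevails.

trustee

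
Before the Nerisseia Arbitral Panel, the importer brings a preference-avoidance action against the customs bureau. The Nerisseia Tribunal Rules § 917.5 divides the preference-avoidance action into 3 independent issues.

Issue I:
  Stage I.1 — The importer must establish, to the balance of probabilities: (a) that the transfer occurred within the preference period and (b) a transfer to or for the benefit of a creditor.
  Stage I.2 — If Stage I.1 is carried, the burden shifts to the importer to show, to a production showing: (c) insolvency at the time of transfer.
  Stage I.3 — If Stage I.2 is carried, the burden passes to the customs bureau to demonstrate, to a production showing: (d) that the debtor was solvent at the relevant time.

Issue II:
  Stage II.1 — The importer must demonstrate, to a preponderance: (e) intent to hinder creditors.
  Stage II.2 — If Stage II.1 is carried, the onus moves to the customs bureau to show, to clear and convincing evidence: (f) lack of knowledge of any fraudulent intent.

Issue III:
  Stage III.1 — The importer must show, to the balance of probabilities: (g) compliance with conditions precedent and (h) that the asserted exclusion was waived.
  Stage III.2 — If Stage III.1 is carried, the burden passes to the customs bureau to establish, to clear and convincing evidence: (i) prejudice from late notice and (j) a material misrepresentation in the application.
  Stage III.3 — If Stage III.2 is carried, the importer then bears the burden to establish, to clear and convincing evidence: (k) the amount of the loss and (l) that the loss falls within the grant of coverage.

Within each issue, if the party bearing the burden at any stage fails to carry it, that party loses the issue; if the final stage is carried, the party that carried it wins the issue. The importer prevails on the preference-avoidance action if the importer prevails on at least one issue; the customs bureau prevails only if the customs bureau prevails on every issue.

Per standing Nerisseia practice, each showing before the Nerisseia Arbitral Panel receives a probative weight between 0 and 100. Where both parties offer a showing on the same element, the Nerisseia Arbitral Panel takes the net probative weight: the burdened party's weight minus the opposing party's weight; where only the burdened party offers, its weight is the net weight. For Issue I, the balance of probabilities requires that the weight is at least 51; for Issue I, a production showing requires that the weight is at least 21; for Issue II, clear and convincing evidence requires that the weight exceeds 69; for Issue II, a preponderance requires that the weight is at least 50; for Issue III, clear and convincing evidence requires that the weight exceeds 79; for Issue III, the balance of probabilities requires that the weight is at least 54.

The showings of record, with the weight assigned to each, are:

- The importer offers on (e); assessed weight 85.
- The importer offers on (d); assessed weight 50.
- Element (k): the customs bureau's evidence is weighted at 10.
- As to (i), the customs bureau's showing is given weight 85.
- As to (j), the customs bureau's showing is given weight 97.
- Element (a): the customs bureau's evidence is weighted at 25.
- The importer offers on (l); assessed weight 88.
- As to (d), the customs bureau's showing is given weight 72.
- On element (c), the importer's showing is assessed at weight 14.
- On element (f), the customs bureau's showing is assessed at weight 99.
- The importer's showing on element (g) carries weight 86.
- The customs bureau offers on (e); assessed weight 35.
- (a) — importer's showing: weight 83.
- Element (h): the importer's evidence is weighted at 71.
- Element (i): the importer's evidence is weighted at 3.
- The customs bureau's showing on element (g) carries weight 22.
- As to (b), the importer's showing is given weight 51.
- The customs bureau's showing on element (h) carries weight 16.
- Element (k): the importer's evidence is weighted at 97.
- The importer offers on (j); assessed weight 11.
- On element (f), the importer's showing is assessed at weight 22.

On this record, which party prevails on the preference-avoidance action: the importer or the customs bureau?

— Issue I —
At Stage I.1 the importer must meet the balance of probabilities (weight is at least 51): on (a) the weight is 83 less the opposing 25 gives net 58, ≥ 51, so (a) meets the standard; on (b) the weight is 51, ≥ 51, so (b) meets the standard.
  Stage I.1 is satisfied; the importer continues to bear the burden.
At Stage I.2 the importer must meet a production showing (weight is at least 21): on (c) the weight is 14, < 21, so (c) does not meet the standard.
  Not every element is met, so the importer fails to carry Stage I.2.
So the customs bureau prevails on this issue.
— Issue II —
Stage II.1 — burden on importer; standard: a preponderance (weight is at least 50).
    (e): 85 − 35 = 50 ≥ 50 [met]
  Stage II.1 is satisfied; the onus moves to the customs bureau.
Stage II.2 — burden on customs bureau; standard: clear and convincing evidence (weight exceeds 69).
    (f): 99 − 22 = 77 > 69 [met]
  All elements met at the final stage.
With every stage satisfied, the customs bureau prevails on this issue.
— Issue III —
Stage III.1 — burden on importer; standard: the balance of probabilities (weight is at least 54).
    (g): 86 − 22 = 64 ≥ 54 [met]
    (h): 71 − 16 = 55 ≥ 54 [met]
  All elements met. The burden passes to the customs bureau.
Stage III.2 — burden on customs bureau; standard: clear and convincing evidence (weight exceeds 79).
    (i): 85 − 3 = 82 > 79 [met]
    (j): 97 − 11 = 86 > 79 [met]
  Stage III.2 carried; the burden shifts to the importer.
Stage III.3 — burden on importer; standard: clear and convincing evidence (weight exceeds 79).
    (k): 97 − 10 = 87 > 79 [met]
    (l): 88 > 79 [met]
  All elements met at the final stage.
Every stage carried; the importer prevails on this issue.
Per-issue: Issue I → customs bureau; Issue II → customs bureau; Issue III → importer. The importer must prevail on at least one issue; overall, the importer prevails.

importer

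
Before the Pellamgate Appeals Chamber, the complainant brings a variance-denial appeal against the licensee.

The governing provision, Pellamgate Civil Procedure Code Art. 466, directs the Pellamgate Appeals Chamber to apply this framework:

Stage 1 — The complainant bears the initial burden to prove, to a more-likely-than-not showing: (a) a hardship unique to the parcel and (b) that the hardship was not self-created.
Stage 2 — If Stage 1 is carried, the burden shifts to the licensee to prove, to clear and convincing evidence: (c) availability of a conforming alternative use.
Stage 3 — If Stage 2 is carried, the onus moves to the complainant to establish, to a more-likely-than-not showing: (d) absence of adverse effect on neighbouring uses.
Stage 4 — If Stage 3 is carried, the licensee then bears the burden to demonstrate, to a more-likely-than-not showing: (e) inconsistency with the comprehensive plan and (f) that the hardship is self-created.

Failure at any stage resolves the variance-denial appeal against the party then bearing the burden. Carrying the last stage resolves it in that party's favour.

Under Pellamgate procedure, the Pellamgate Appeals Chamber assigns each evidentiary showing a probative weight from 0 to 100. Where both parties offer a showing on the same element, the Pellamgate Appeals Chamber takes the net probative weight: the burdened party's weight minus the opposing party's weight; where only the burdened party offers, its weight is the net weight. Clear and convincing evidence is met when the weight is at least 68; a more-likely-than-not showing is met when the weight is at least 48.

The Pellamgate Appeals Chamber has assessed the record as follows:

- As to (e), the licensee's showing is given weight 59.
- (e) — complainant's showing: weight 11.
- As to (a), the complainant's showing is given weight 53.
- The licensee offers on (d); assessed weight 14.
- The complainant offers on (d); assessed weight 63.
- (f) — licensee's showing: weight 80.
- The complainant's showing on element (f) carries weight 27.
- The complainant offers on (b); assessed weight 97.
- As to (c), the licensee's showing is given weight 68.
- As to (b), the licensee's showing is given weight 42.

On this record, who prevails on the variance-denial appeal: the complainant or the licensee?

licensee

Stage 1 (complainant, a more-likely-than-not showing, weight is at least 48): (a) 53 ≥ 48 — meets; (b) net 97−42=55 ≥ 48 — meets.
  The complainant carries Stage 1; the licensee now bears the burden.
Stage 2 (licensee, clear and convincing evidence, weight is at least 68): (c) 68 ≥ 68 — meets.
  The licensee carries Stage 2; the complainant now bears the burden.
Stage 3 (complainant, a more-likely-than-not showing, weight is at least 48): (d) net 63−14=49 ≥ 48 — meets.
  All elements met. The burden passes to the licensee.
Stage 4 (licensee, a more-likely-than-not showing, weight is at least 48): (e) net 59−11=48 ≥ 48 — meets; (f) net 80−27=53 ≥ 48 — meets.
  The licensee carries the last stage.
Every stage carried; the licensee prevails.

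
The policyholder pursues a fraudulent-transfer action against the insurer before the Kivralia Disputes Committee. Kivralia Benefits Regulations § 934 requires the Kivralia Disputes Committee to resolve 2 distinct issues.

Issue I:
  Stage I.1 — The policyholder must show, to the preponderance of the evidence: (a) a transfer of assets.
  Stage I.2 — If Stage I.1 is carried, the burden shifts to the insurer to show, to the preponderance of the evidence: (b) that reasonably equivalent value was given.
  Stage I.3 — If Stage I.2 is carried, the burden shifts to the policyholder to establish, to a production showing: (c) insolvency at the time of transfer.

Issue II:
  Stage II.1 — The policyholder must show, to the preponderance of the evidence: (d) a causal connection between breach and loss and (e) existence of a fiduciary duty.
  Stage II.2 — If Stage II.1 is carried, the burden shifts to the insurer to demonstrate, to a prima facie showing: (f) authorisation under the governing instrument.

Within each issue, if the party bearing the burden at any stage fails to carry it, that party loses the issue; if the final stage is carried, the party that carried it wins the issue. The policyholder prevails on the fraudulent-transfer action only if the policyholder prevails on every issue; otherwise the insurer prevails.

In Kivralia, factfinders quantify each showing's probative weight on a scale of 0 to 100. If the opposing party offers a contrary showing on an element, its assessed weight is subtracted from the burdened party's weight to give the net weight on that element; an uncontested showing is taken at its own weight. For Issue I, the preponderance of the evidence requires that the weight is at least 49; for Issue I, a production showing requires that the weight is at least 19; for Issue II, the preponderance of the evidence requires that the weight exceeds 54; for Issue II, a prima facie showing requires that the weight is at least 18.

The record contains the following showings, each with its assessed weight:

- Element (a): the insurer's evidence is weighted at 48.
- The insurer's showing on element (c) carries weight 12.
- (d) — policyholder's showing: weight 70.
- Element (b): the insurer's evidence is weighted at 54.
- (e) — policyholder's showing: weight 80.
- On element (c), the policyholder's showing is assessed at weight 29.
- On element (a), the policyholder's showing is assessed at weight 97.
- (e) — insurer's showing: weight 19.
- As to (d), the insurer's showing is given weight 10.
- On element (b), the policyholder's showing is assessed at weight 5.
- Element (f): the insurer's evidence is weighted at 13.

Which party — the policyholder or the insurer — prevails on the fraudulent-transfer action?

— Issue I —
Stage I.1 (policyholder, the preponderance of the evidence, weight is at least 49): (a) net 97−48=49 ≥ 49 — meets.
  The policyholder carries Stage I.1; the insurer now bears the burden.
Stage I.2 (insurer, the preponderance of the evidence, weight is at least 49): (b) net 54−5=49 ≥ 49 — meets.
  All elements met. The burden passes to the policyholder.
Stage I.3 (policyholder, a production showing, weight is at least 19): (c) net 29−12=17 < 19 — fails.
  Not every element is met, so the policyholder fails to carry Stage I.3.
The analysis ends at Stage I.3; the insurer prevails on this issue.
— Issue II —
Stage II.1 — burden on policyholder; standard: the preponderance of the evidence (weight exceeds 54).
    (d): 70 − 10 = 60 > 54 [met]
    (e): 80 − 19 = 61 > 54 [met]
  The policyholder carries Stage II.1; the insurer now bears the burden.
Stage II.2 — burden on insurer; standard: a prima facie showing (weight is at least 18).
    (f): 13 < 18 [not met]
  Stage II.2 not carried; the insurer fails its burden.
The policyholder prevails on this issue.
Per-issue: Issue I → insurer; Issue II → policyholder. The policyholder must prevail on every issue; overall, the insurer prevails.

insurer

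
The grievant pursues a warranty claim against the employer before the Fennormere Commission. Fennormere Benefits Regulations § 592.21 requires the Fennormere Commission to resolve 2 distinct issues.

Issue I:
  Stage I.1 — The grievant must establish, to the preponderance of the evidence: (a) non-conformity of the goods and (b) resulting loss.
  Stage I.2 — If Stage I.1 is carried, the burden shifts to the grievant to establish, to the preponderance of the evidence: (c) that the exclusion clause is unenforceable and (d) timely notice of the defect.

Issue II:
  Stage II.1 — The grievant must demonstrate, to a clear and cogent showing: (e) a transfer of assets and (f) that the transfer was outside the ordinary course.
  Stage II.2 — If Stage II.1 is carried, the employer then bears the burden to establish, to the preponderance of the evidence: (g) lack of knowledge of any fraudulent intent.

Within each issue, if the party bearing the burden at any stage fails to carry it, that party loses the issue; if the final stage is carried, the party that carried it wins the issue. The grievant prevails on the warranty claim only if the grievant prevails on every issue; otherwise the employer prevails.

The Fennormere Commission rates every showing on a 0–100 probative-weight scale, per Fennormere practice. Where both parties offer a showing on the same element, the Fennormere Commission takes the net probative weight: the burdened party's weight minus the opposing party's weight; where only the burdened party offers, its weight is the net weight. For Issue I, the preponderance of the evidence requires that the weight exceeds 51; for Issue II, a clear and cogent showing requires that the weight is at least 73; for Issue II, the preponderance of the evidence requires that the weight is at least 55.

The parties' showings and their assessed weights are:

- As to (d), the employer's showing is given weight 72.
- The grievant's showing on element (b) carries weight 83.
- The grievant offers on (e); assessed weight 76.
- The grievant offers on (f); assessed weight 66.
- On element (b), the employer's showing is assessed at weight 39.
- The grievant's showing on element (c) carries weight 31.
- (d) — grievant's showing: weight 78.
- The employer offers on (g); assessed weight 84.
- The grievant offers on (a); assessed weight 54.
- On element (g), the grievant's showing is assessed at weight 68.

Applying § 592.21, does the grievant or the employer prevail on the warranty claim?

— Issue I —
Stage I.1 — burden on grievant; standard: the preponderance of the evidence (weight exceeds 51).
    (a): 54 > 51 [met]
    (b): 83 − 39 = 44 ≤ 51 [not met]
  Not every element is met, so the grievant fails to carry Stage I.1.
The analysis ends at Stage I.1; the employer prevails on this issue.
— Issue II —
Stage II.1 — burden on grievant; standard: a clear and cogent showing (weight is at least 73).
    (e): 76 ≥ 73 [met]
    (f): 66 < 73 [not met]
  Not every element is met, so the grievant fails to carry Stage II.1.
The employer prevails on this issue.
Per-issue: Issue I → employer; Issue II → employer. The grievant must prevail on every issue; overall, the employer prevails.

employer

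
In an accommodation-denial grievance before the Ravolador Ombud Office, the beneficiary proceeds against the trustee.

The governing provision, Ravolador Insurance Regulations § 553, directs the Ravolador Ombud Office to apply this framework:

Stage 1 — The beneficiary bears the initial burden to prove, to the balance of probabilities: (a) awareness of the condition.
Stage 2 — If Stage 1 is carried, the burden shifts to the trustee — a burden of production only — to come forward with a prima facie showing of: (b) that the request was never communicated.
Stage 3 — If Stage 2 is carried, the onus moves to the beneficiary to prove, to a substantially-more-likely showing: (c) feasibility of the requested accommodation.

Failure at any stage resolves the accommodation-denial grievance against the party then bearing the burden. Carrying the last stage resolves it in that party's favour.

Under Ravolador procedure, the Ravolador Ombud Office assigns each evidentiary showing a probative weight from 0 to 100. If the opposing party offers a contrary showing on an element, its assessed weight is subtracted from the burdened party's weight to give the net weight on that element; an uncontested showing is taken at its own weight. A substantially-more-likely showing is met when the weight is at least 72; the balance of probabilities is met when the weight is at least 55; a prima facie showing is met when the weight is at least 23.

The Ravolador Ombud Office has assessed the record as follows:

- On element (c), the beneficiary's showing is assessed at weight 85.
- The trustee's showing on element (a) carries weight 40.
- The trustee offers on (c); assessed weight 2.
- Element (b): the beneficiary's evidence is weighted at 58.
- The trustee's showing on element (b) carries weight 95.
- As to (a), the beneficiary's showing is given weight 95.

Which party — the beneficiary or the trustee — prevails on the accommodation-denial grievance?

At Stage 1 the beneficiary must meet the balance of probabilities (weight is at least 55): on (a) the weight is 95 less the opposing 40 gives net 55, which does reach 55, so (a) meets the standard.
  All elements met. The burden passes to the trustee.
At Stage 2 the trustee must meet a prima facie showing (weight is at least 23): on (b) the weight is 95 less the opposing 58 gives net 37, ≥ 23, so (b) meets the standard.
  All elements met. The burden passes to the beneficiary.
At Stage 3 the beneficiary must meet a substantially-more-likely showing (weight is at least 72): on (c) the weight is 85 less the opposing 2 gives net 83, ≥ 72, so (c) meets the standard.
  The beneficiary carries the last stage.
With every stage satisfied, the beneficiary prevails.

beneficiary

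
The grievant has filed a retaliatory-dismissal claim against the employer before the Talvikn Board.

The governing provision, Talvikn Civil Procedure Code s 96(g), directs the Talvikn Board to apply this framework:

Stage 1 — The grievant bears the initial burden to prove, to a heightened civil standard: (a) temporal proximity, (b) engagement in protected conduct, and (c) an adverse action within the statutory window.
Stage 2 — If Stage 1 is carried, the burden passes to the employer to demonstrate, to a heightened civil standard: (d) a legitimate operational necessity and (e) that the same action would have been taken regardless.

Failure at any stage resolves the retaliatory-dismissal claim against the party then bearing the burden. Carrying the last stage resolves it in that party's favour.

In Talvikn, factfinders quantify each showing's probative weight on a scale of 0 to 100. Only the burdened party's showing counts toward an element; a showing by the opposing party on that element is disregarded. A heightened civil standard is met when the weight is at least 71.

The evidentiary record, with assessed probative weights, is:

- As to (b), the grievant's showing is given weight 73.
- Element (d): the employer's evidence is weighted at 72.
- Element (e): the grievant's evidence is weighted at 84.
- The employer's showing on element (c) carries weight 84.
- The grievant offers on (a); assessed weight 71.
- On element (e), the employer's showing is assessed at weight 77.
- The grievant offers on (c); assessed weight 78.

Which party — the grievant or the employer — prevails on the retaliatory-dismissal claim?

Stage 1 — burden on grievant; standard: a heightened civil standard (weight is at least 71).
    (a): 71 ≥ 71 [met]
    (b): 73 ≥ 71 [met]
    (c): 78 (employer's 84 disregarded) ≥ 71 [met]
  Stage 1 carried; the burden shifts to the employer.
Stage 2 — burden on employer; standard: a heightened civil standard (weight is at least 71).
    (d): 72 ≥ 71 [met]
    (e): 77 (grievant's 84 disregarded) ≥ 71 [met]
  Stage 2 carried; the final stage is satisfied.
Every stage carried; the employer prevails.

employer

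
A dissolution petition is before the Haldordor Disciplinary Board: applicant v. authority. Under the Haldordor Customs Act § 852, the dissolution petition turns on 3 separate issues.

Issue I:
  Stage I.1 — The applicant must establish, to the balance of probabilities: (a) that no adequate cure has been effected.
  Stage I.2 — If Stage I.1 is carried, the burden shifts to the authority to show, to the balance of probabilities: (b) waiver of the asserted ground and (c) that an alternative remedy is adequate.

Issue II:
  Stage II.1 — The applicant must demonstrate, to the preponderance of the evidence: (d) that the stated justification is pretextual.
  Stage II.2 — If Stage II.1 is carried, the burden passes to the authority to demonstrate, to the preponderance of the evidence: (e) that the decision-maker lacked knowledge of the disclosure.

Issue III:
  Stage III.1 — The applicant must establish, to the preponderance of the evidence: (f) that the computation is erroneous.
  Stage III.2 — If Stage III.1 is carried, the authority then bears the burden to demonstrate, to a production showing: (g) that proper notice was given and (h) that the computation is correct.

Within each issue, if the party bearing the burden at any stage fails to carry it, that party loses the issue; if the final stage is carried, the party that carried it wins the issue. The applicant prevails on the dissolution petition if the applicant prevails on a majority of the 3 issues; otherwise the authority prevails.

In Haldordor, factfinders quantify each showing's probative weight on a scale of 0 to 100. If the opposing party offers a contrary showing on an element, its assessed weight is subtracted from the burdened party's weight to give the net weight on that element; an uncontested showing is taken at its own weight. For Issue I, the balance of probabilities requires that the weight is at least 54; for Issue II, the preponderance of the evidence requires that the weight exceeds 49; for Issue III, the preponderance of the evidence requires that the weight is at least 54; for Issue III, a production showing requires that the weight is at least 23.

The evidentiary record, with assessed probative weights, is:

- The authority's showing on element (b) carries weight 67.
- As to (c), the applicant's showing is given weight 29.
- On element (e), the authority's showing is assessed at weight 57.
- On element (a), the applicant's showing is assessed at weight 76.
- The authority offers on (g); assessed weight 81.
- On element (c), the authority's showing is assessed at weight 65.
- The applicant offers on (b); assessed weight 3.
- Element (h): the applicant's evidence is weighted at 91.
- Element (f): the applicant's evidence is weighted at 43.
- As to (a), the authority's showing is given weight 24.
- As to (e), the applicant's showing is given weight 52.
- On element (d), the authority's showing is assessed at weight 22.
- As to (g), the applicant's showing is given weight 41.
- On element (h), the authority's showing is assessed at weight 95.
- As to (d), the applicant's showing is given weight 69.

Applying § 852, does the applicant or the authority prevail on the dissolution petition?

— Issue I —
Stage I.1 (applicant, the balance of probabilities, weight is at least 54): (a) net 76−24=52 < 54 — fails.
  Stage I.1 not carried; the applicant fails its burden.
The analysis ends at Stage I.1; the authority prevails on this issue.
— Issue II —
At Stage II.1 the applicant must meet the preponderance of the evidence (weight exceeds 49): on (d) the weight is 69 less the opposing 22 gives net 47, which does not exceed 49, so (d) does not meet the standard.
  Not every element is met, so the applicant fails to carry Stage II.1.
The analysis ends at Stage II.1; the authority prevails on this issue.
— Issue III —
At Stage III.1 the applicant must meet the preponderance of the evidence (weight is at least 54): on (f) the weight is 43, which does not reach 54, so (f) does not meet the standard.
  The applicant does not carry Stage III.1.
The authority prevails on this issue.
Per-issue: Issue I → authority; Issue II → authority; Issue III → authority. The applicant must prevail on a majority of issues; overall, the authority prevails.

authority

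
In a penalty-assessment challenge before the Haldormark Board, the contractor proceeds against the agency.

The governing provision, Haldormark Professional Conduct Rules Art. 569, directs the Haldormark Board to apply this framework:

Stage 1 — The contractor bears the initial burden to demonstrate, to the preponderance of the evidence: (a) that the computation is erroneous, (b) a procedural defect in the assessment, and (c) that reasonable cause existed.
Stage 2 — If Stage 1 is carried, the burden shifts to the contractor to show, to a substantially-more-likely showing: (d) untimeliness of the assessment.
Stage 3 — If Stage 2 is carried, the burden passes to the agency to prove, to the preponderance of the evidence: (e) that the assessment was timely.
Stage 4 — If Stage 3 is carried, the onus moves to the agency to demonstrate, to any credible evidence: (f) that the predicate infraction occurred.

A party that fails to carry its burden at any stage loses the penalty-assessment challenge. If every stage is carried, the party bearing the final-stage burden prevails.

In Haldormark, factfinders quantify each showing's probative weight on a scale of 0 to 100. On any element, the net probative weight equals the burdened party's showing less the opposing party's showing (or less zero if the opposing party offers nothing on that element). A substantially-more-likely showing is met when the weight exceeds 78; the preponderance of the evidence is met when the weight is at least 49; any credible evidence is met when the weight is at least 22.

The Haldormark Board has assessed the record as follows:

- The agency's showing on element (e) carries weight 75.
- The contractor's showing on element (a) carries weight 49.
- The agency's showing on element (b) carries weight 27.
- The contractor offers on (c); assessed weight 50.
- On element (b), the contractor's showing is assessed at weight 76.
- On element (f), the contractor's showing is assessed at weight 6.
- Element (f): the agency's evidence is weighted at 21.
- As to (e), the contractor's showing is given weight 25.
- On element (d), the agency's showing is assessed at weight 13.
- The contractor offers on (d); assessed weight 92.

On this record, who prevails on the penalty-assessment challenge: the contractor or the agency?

contractor

Stage 1 — burden on contractor; standard: the preponderance of the evidence (weight is at least 49).
    (a): 49 ≥ 49 [met]
    (b): 76 − 27 = 49 ≥ 49 [met]
    (c): 50 ≥ 49 [met]
  Stage 1 carried; the burden remains with the contractor.
Stage 2 — burden on contractor; standard: a substantially-more-likely showing (weight exceeds 78).
    (d): 92 − 13 = 79 > 78 [met]
  All elements met. The burden passes to the agency.
Stage 3 — burden on agency; standard: the preponderance of the evidence (weight is at least 49).
    (e): 75 − 25 = 50 ≥ 49 [met]
  All elements met. The agency retains the burden for Stage 4.
Stage 4 — burden on agency; standard: any credible evidence (weight is at least 22).
    (f): 21 − 6 = 15 < 22 [not met]
  Stage 4 not carried; the agency fails its burden.
The contractor prevails.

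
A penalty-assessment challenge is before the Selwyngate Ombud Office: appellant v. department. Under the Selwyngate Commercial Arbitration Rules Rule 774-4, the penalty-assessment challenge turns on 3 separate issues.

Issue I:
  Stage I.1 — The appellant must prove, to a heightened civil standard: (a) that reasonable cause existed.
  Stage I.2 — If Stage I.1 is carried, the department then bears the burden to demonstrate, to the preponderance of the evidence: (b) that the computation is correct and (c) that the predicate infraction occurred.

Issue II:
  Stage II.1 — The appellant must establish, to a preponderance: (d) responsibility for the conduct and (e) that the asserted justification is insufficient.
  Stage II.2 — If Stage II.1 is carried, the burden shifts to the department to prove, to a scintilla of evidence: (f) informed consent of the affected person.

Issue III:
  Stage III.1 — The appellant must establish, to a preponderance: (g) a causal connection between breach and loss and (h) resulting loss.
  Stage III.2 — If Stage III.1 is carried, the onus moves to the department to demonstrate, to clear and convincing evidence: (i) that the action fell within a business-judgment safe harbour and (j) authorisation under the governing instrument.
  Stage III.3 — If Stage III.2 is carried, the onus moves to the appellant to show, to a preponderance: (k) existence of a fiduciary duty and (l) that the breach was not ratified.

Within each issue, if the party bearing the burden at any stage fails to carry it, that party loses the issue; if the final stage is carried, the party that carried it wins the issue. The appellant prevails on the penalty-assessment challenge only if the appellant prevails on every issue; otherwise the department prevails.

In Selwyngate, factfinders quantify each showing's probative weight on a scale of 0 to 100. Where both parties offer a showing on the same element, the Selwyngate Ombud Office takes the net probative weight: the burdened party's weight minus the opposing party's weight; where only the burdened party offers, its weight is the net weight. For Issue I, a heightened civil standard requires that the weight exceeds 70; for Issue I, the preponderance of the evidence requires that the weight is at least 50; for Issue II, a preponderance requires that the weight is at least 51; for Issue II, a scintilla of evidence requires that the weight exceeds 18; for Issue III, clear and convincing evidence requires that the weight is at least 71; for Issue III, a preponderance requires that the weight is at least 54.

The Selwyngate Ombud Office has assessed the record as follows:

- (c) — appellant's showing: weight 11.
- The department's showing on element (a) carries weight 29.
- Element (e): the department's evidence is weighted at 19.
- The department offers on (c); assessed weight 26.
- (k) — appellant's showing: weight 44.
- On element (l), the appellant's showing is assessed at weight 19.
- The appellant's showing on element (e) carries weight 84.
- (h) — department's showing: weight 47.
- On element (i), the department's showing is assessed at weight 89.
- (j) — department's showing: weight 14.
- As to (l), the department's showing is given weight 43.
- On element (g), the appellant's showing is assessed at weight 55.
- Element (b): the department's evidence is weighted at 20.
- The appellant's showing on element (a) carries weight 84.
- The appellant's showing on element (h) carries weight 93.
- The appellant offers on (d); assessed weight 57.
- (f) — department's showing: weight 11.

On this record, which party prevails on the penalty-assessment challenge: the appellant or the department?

— Issue I —
Stage I.1 (appellant, a heightened civil standard, weight exceeds 70): (a) net 84−29=55 ≤ 70 — fails.
  The appellant does not carry Stage I.1.
So the department prevails on this issue.
— Issue II —
At Stage II.1 the appellant must meet a preponderance (weight is at least 51): on (d) the weight is 57, which does reach 51, so (d) meets the standard; on (e) the weight is 84 less the opposing 19 gives net 65, which does reach 51, so (e) meets the standard.
  All elements met. The burden passes to the department.
At Stage II.2 the department must meet a scintilla of evidence (weight exceeds 18): on (f) the weight is 11, ≤ 18, so (f) does not meet the standard.
  The department does not carry Stage II.2.
The analysis ends at Stage II.2; the appellant prevails on this issue.
— Issue III —
Stage III.1 (appellant, a preponderance, weight is at least 54): (g) 55 ≥ 54 — meets; (h) net 93−47=46 < 54 — fails.
  The appellant does not carry Stage III.1.
So the department prevails on this issue.
Per-issue: Issue I → department; Issue II → appellant; Issue III → department. The appellant must prevail on every issue; overall, the department prevails.

department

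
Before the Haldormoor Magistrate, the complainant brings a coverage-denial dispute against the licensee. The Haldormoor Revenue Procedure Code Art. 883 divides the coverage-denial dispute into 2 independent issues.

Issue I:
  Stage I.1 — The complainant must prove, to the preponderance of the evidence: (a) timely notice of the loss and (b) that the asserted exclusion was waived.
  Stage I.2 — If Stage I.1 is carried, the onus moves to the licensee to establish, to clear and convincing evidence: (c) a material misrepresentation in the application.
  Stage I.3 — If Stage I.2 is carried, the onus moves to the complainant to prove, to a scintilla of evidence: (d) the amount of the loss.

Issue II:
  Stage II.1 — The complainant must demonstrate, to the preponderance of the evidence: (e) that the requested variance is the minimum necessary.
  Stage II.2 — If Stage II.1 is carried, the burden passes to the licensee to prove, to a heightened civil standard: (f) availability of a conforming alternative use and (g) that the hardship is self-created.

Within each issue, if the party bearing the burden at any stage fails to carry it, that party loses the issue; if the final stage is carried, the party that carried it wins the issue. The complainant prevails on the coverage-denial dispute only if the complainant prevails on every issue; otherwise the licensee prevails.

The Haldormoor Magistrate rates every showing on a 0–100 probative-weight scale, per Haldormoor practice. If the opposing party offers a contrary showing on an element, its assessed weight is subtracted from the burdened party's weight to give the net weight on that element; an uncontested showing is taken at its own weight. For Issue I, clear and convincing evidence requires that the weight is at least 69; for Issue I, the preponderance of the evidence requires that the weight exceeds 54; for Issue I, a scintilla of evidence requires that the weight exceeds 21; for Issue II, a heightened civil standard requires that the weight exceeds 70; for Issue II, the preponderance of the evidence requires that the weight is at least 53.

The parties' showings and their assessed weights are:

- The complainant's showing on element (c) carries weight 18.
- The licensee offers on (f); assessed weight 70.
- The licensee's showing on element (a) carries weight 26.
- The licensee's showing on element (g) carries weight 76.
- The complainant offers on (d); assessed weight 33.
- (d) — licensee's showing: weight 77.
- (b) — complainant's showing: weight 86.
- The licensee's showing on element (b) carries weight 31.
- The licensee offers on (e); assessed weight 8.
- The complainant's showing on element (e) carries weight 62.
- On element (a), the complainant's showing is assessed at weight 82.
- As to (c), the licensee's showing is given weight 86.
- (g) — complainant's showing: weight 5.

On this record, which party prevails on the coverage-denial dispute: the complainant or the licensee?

complainant

— Issue I —
Stage I.1 — burden on complainant; standard: the preponderance of the evidence (weight exceeds 54).
    (a): 82 − 26 = 56 > 54 [met]
    (b): 86 − 31 = 55 > 54 [met]
  Stage I.1 is satisfied; the onus moves to the licensee.
Stage I.2 — burden on licensee; standard: clear and convincing evidence (weight is at least 69).
    (c): 86 − 18 = 68 < 69 [not met]
  The licensee does not carry Stage I.2.
So the complainant prevails on this issue.
— Issue II —
At Stage II.1 the complainant must meet the preponderance of the evidence (weight is at least 53): on (e) the weight is 62 less the opposing 8 gives net 54, ≥ 53, so (e) meets the standard.
  All elements met. The burden passes to the licensee.
At Stage II.2 the licensee must meet a heightened civil standard (weight exceeds 70): on (f) the weight is 70, ≤ 70, so (f) does not meet the standard; on (g) the weight is 76 less the opposing 5 gives net 71, which does exceed 70, so (g) meets the standard.
  The licensee does not carry Stage II.2.
So the complainant prevails on this issue.
Per-issue: Issue I → complainant; Issue II → complainant. The complainant must prevail on every issue; overall, the complainant prevails.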